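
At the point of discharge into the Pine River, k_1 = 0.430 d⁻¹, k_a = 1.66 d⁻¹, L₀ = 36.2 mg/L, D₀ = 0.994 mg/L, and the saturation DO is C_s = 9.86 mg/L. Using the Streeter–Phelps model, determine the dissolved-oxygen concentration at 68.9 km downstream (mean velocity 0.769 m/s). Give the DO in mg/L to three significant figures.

Travel time t = x/v = 68.9 km / (0.769 m/s) = 68900 m / 0.769 m/s = 89600 s = 1.037 d.
k_1 L₀/(k_a−k_1) = 0.430×36.2/(1.66−0.430) = 15.57/1.230 = 12.66 mg/L.
e^(−k_1 t) = e^(−0.430×1.037) = 0.6402; e^(−k_a t) = e^(−1.66×1.037) = 0.1788.
D = 12.66 × (0.6402 − 0.1788) + 0.994 × 0.1788 = 5.840 + 0.1777 = 6.017 mg/L.
DO = C_s − D = 9.86 − 6.017 = 3.843 mg/L.

DO ≈ 3.84 mg/L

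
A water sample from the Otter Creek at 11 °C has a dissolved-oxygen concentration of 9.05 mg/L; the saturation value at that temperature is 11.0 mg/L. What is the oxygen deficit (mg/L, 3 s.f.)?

D ≈ 1.95 mg/L

D = C_s − C = 11.0 − 9.05 = 1.95 mg/L.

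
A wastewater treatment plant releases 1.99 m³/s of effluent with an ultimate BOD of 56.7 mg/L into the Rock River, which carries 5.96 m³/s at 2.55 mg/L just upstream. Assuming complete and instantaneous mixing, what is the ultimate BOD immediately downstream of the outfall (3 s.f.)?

16.1 mg/L

Flow-weighted mixing: C = (Q_r C_r + Q_w C_w)/(Q_r + Q_w)
= (5.96×2.55 + 1.99×56.7)/(5.96 + 1.99) = 128.0/7.950 = 16.10 mg/L.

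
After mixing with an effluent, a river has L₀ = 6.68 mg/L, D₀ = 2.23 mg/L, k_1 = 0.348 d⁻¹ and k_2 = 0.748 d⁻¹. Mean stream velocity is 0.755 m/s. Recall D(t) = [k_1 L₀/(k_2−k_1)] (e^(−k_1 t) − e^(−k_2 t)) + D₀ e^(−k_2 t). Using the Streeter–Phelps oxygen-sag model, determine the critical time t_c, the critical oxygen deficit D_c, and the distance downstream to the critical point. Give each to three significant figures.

t_c ≈ 0.703 d; D_c ≈ 2.43 mg/L; x_c ≈ 45.9 km

t_c = [1/(k_2−k_1)] ln[(k_2/k_1)(1 − D₀(k_2−k_1)/(k_1 L₀))]
= [1/(0.748−0.348)] ln[(0.748/0.348)(1 − 2.23×0.4000/(0.348×6.68))]
= (1/0.4000) ln[2.149 × 0.6163] = 2.500 × ln(1.325) = 2.500 × 0.2812 = 0.7029 d.
D_c = (k_1/k_2) L₀ e^(−k_1 t_c) = (0.348/0.748) × 6.68 × e^(−0.348×0.7029) = 0.4652 × 6.68 × 0.7830 = 2.433 mg/L.
x_c = v t_c = 0.755 m/s × 0.7029 d × 86400 s/d = 45850 m ≈ 45.9 km.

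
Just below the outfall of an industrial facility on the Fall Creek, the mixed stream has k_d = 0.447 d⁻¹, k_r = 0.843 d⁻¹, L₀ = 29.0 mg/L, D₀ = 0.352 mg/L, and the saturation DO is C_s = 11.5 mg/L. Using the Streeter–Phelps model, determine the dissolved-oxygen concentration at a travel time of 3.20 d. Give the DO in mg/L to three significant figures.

DO ≈ 5.85 mg/L

k_d L₀/(k_r−k_d) = 0.447×29.0/(0.843−0.447) = 12.96/0.3960 = 32.73 mg/L.
e^(−k_d t) = e^(−0.447×3.200) = 0.2392; e^(−k_r t) = e^(−0.843×3.200) = 0.06737.
D = 32.73 × (0.2392 − 0.06737) + 0.352 × 0.06737 = 5.625 + 0.02371 = 5.649 mg/L.
DO = C_s − D = 11.5 − 5.649 = 5.851 mg/L.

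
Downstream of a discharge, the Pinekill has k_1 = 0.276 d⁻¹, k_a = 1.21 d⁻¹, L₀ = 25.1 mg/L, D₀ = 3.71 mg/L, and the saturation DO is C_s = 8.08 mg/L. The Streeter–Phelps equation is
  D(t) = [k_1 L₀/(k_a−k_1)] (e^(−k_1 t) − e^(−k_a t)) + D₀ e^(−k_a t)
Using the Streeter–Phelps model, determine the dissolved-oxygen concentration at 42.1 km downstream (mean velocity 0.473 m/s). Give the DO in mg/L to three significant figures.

Travel time t = x/v = 42.1 km / (0.473 m/s) = 42100 m / 0.473 m/s = 89010 s = 1.030 d.
k_1 L₀/(k_a−k_1) = 0.276×25.1/(1.21−0.276) = 6.928/0.9340 = 7.417 mg/L.
e^(−k_1 t) = e^(−0.276×1.030) = 0.7525; e^(−k_a t) = e^(−1.21×1.030) = 0.2875.
D = 7.417 × (0.7525 − 0.2875) + 3.71 × 0.2875 = 3.449 + 1.067 = 4.516 mg/L.
DO = C_s − D = 8.08 − 4.516 = 3.564 mg/L.

DO ≈ 3.56 mg/L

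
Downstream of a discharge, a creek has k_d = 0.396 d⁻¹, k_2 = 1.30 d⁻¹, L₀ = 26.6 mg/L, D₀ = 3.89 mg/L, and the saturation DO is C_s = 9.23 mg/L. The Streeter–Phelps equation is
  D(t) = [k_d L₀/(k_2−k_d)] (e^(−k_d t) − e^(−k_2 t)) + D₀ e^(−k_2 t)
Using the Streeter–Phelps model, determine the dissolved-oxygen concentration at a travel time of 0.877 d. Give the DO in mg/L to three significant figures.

k_d L₀/(k_2−k_d) = 0.396×26.6/(1.30−0.396) = 10.53/0.9040 = 11.65 mg/L.
e^(−k_d t) = e^(−0.396×0.8770) = 0.7066; e^(−k_2 t) = e^(−1.30×0.8770) = 0.3198.
D = 11.65 × (0.7066 − 0.3198) + 3.89 × 0.3198 = 4.507 + 1.244 = 5.751 mg/L.
DO = C_s − D = 9.23 − 5.751 = 3.479 mg/L.

DO ≈ 3.48 mg/L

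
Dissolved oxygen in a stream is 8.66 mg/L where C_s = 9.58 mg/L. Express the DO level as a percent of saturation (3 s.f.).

90.4 % saturation

% saturation = C/C_s × 100 = 8.66/9.58 × 100 = 90.4 %.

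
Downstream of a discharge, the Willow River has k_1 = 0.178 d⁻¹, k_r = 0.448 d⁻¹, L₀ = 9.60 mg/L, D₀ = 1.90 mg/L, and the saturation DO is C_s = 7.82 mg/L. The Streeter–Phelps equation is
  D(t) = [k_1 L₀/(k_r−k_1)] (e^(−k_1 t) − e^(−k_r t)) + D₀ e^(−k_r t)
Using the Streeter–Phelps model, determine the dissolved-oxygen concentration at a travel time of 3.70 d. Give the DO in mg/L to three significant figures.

DO ≈ 5.39 mg/L

k_1 L₀/(k_r−k_1) = 0.178×9.60/(0.448−0.178) = 1.709/0.2700 = 6.329 mg/L.
e^(−k_1 t) = e^(−0.178×3.700) = 0.5176; e^(−k_r t) = e^(−0.448×3.700) = 0.1906.
D = 6.329 × (0.5176 − 0.1906) + 1.90 × 0.1906 = 2.069 + 0.3621 = 2.432 mg/L.
DO = C_s − D = 7.82 − 2.432 = 5.388 mg/L.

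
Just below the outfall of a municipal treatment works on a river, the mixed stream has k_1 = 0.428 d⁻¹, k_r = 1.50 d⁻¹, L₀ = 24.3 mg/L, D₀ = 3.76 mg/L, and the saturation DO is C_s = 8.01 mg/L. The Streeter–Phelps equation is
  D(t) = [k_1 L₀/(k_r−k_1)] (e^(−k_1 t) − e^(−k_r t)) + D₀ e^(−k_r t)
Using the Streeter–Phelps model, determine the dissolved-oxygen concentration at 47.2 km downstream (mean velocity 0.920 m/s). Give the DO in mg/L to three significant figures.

Travel time t = x/v = 47.2 km / (0.920 m/s) = 47200 m / 0.920 m/s = 51300 s = 0.5938 d.
k_1 L₀/(k_r−k_1) = 0.428×24.3/(1.50−0.428) = 10.40/1.072 = 9.702 mg/L.
e^(−k_1 t) = e^(−0.428×0.5938) = 0.7756; e^(−k_r t) = e^(−1.50×0.5938) = 0.4104.
D = 9.702 × (0.7756 − 0.4104) + 3.76 × 0.4104 = 3.543 + 1.543 = 5.086 mg/L.
DO = C_s − D = 8.01 − 5.086 = 2.924 mg/L.

DO ≈ 2.92 mg/L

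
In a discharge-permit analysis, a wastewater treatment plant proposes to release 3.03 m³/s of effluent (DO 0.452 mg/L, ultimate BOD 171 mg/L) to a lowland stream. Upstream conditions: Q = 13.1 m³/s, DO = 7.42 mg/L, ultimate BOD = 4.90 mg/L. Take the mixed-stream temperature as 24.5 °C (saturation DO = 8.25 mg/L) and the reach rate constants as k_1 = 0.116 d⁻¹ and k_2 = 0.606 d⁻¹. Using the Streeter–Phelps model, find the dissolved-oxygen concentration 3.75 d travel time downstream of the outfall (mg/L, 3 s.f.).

Mixed DO = (13.1×7.42 + 3.03×0.452)/(13.1+3.03) = 98.57/16.13 = 6.111 mg/L.
Mixed L₀ = (13.1×4.90 + 3.03×171)/(16.13) = 582.3/16.13 = 36.10 mg/L.
Initial deficit D₀ = C_s − DO₀ = 8.25 − 6.111 = 2.139 mg/L.
D(3.75) = [0.116×36.10/(0.606−0.116)](e^(−0.116×3.75) − e^(−0.606×3.75)) + 2.139 e^(−0.606×3.75)
= 8.547 × (0.6473 − 0.1031) + 2.139 × 0.1031 = 4.872 mg/L.
DO = 8.25 − 4.872 = 3.378 mg/L.

DO ≈ 3.38 mg/L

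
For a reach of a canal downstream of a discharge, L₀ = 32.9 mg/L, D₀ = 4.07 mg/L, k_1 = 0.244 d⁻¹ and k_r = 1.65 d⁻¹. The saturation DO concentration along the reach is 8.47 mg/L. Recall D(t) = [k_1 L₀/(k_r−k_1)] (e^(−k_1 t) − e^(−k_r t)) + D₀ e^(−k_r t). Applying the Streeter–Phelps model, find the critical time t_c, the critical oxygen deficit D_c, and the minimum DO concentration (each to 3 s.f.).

t_c ≈ 0.472 d; D_c ≈ 4.34 mg/L; min DO ≈ 4.13 mg/L

At the critical point dD/dt = 0, so k_1 L₀ e^(−k_1 t) = k_r D. Substituting D(t) from the Streeter–Phelps equation and solving for t gives
t_c = ln[(k_r/k_1)(1 − D₀(k_r−k_1)/(k_1 L₀))] / (k_r−k_1).
Here k_r−k_1 = 1.406 d⁻¹ and 1 − D₀(k_r−k_1)/(k_1 L₀) = 1 − 4.07×1.406/(0.244×32.9) = 0.2872, so
t_c = ln(6.762 × 0.2872) / 1.406 = 0.6636 / 1.406 = 0.4720 d.
L(t_c) = L₀ e^(−k_1 t_c) = 32.9 × 0.8912 = 29.32 mg/L, and at the critical point k_r D_c = k_1 L, so D_c = (0.244/1.65) × 29.32 = 4.336 mg/L.
Minimum DO = C_s − D_c = 8.47 − 4.336 = 4.134 mg/L.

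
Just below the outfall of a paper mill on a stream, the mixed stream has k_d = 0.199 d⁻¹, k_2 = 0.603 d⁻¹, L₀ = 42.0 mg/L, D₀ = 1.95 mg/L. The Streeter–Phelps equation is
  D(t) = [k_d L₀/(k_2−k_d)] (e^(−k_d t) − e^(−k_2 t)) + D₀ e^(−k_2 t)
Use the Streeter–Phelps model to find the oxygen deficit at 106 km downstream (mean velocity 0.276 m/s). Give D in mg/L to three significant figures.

D ≈ 7.26 mg/L

Travel time t = x/v = 106 km / (0.276 m/s) = 106000 m / 0.276 m/s = 384100 s = 4.445 d.
k_d L₀/(k_2−k_d) = 0.199×42.0/(0.603−0.199) = 8.358/0.4040 = 20.69 mg/L.
e^(−k_d t) = e^(−0.199×4.445) = 0.4129; e^(−k_2 t) = e^(−0.603×4.445) = 0.06854.
D = 20.69 × (0.4129 − 0.06854) + 1.95 × 0.06854 = 7.124 + 0.1336 = 7.258 mg/L.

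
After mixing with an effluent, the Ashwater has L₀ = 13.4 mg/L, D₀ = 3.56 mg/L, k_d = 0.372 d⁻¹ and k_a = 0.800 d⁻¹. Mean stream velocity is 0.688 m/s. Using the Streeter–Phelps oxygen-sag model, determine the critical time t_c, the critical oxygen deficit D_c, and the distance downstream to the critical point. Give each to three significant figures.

With k_a/k_d = 2.151 and 1 − D₀(k_a−k_d)/(k_d L₀) = 0.6943,
t_c = ln(2.151 × 0.6943) / (0.800 − 0.372) = ln(1.493) / 0.4280 = 0.4009/0.4280 = 0.9367 d.
D_c = (k_d/k_a) L₀ e^(−k_d t_c) = (0.372/0.800) × 13.4 × e^(−0.372×0.9367) = 0.4650 × 13.4 × 0.7058 = 4.398 mg/L.
x_c = v t_c = 0.688 m/s × 0.9367 d × 86400 s/d = 55680 m ≈ 55.7 km.

t_c ≈ 0.937 d; D_c ≈ 4.40 mg/L; x_c ≈ 55.7 km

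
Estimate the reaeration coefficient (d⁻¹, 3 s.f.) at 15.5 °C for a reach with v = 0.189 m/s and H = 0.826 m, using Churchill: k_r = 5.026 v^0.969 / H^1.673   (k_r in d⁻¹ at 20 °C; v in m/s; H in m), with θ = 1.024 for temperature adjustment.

k_r ≈ 1.24 d⁻¹

k_r(20) = 5.026 × 0.189^0.969 / 0.826^1.673 = 5.026 × 0.1990 / 0.7263 = 1.377 d⁻¹.
k_r(15.5) = 1.377 × 1.024^(15.5−20) = 1.377 × 0.8988 = 1.238 d⁻¹.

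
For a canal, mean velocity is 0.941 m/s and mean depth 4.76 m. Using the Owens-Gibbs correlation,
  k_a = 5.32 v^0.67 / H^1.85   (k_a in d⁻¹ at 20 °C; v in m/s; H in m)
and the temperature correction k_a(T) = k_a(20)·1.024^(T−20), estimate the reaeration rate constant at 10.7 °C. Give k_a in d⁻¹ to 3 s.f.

k_a ≈ 0.228 d⁻¹

k_a(20) = 5.32 × 0.941^0.67 / 4.76^1.85 = 5.32 × 0.9601 / 17.93 = 0.2849 d⁻¹.
k_a(10.7) = 0.2849 × 1.024^(10.7−20) = 0.2849 × 0.8021 = 0.2285 d⁻¹.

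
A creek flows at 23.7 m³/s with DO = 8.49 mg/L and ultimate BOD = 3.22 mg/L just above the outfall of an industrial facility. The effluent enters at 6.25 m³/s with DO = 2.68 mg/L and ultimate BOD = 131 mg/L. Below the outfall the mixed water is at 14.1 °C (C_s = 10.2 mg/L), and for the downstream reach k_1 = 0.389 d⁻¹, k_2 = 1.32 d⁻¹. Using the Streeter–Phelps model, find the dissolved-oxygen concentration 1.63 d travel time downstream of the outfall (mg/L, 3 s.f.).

Mixed DO = (23.7×8.49 + 6.25×2.68)/(23.7+6.25) = 218.0/29.95 = 7.278 mg/L.
Mixed L₀ = (23.7×3.22 + 6.25×131)/(29.95) = 895.1/29.95 = 29.89 mg/L.
Initial deficit D₀ = C_s − DO₀ = 10.2 − 7.278 = 2.922 mg/L.
D(1.63) = [0.389×29.89/(1.32−0.389)](e^(−0.389×1.63) − e^(−1.32×1.63)) + 2.922 e^(−1.32×1.63)
= 12.49 × (0.5304 − 0.1163) + 2.922 × 0.1163 = 5.511 mg/L.
DO = 10.2 − 5.511 = 4.689 mg/L.

DO ≈ 4.69 mg/L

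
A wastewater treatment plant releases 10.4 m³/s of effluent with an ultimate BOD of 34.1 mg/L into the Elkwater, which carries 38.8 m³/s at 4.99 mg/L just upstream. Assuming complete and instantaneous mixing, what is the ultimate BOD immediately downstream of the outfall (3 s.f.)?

11.1 mg/L

Flow-weighted mixing: C = (Q_r C_r + Q_w C_w)/(Q_r + Q_w)
= (38.8×4.99 + 10.4×34.1)/(38.8 + 10.4) = 548.3/49.20 = 11.14 mg/L.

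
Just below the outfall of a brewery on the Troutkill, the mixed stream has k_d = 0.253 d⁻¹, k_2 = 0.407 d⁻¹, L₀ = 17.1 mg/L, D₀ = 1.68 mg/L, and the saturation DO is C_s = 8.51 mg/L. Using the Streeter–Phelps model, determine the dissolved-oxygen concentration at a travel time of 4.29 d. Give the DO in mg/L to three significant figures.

DO ≈ 3.63 mg/L

k_d L₀/(k_2−k_d) = 0.253×17.1/(0.407−0.253) = 4.326/0.1540 = 28.09 mg/L.
e^(−k_d t) = e^(−0.253×4.290) = 0.3378; e^(−k_2 t) = e^(−0.407×4.290) = 0.1745.
D = 28.09 × (0.3378 − 0.1745) + 1.68 × 0.1745 = 4.588 + 0.2931 = 4.881 mg/L.
DO = C_s − D = 8.51 − 4.881 = 3.629 mg/L.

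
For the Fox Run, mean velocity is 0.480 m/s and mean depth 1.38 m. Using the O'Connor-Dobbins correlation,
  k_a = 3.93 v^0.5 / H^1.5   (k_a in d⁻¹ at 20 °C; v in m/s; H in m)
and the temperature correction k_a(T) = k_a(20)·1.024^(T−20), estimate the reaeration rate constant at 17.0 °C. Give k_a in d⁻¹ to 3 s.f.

k_a(20) = 3.93 × 0.480^0.5 / 1.38^1.5 = 3.93 × 0.6928 / 1.621 = 1.680 d⁻¹.
k_a(17.0) = 1.680 × 1.024^(17.0−20) = 1.680 × 0.9313 = 1.564 d⁻¹.

k_a ≈ 1.56 d⁻¹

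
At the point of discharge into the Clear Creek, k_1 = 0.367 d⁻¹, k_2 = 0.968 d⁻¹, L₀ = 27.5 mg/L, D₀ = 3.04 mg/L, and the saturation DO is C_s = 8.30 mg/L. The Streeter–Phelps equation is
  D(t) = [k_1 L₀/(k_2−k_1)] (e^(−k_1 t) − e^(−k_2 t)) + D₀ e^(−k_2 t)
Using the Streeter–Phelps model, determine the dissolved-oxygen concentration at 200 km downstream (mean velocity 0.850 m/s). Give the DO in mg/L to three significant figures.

Travel time t = x/v = 200 km / (0.850 m/s) = 200000 m / 0.850 m/s = 235300 s = 2.723 d.
k_1 L₀/(k_2−k_1) = 0.367×27.5/(0.968−0.367) = 10.09/0.6010 = 16.79 mg/L.
e^(−k_1 t) = e^(−0.367×2.723) = 0.3681; e^(−k_2 t) = e^(−0.968×2.723) = 0.07164.
D = 16.79 × (0.3681 − 0.07164) + 3.04 × 0.07164 = 4.978 + 0.2178 = 5.196 mg/L.
DO = C_s − D = 8.30 − 5.196 = 3.104 mg/L.

DO ≈ 3.10 mg/L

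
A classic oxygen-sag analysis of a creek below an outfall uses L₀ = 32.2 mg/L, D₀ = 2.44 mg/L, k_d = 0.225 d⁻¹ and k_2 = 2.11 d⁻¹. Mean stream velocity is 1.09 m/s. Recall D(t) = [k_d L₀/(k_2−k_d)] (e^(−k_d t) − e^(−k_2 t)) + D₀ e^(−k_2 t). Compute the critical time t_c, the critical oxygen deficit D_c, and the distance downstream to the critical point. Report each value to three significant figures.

t_c ≈ 0.653 d; D_c ≈ 2.96 mg/L; x_c ≈ 61.5 km

At the critical point dD/dt = 0, so k_d L₀ e^(−k_d t) = k_2 D. Substituting D(t) from the Streeter–Phelps equation and solving for t gives
t_c = ln[(k_2/k_d)(1 − D₀(k_2−k_d)/(k_d L₀))] / (k_2−k_d).
Here k_2−k_d = 1.885 d⁻¹ and 1 − D₀(k_2−k_d)/(k_d L₀) = 1 − 2.44×1.885/(0.225×32.2) = 0.3652, so
t_c = ln(9.378 × 0.3652) / 1.885 = 1.231 / 1.885 = 0.6530 d.
D_c = (k_d/k_2) L₀ e^(−k_d t_c) = (0.225/2.11) × 32.2 × e^(−0.225×0.6530) = 0.1066 × 32.2 × 0.8634 = 2.964 mg/L.
x_c = v t_c = 1.09 m/s × 0.6530 d × 86400 s/d = 61500 m ≈ 61.5 km.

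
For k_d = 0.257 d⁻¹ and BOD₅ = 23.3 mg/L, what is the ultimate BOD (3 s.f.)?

L₀ ≈ 32.2 mg/L

BOD₅ = L₀(1 − e^(−5k_d)) ⇒ L₀ = BOD₅ / (1 − e^(−5×0.257))
= 23.3 / (1 − 0.2767) = 23.3 / 0.7233 = 32.21 mg/L.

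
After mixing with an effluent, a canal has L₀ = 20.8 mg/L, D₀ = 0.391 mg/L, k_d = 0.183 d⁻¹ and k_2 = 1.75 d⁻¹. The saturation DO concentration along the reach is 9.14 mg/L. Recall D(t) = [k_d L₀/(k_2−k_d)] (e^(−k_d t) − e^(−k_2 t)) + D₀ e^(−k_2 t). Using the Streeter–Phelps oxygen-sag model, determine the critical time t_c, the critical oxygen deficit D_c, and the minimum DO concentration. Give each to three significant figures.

t_c = [1/(k_2−k_d)] ln[(k_2/k_d)(1 − D₀(k_2−k_d)/(k_d L₀))]
= [1/(1.75−0.183)] ln[(1.75/0.183)(1 − 0.391×1.567/(0.183×20.8))]
= (1/1.567) ln[9.563 × 0.8390] = 0.6382 × ln(8.024) = 0.6382 × 2.082 = 1.329 d.
D_c = (k_d/k_2) L₀ e^(−k_d t_c) = (0.183/1.75) × 20.8 × e^(−0.183×1.329) = 0.1046 × 20.8 × 0.7841 = 1.706 mg/L.
Minimum DO = C_s − D_c = 9.14 − 1.706 = 7.434 mg/L.

t_c ≈ 1.33 d; D_c ≈ 1.71 mg/L; min DO ≈ 7.43 mg/L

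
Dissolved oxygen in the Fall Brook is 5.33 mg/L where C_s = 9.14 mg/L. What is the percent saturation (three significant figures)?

58.3 % saturation

% saturation = C/C_s × 100 = 5.33/9.14 × 100 = 58.3 %.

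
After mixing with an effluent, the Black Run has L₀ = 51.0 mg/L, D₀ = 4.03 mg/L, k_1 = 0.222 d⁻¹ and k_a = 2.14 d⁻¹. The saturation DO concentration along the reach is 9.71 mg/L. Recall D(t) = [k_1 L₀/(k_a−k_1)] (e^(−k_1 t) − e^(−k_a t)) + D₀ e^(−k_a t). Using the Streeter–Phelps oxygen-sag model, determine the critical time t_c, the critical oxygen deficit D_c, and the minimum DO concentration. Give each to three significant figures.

With k_a/k_1 = 9.640 and 1 − D₀(k_a−k_1)/(k_1 L₀) = 0.3173,
t_c = ln(9.640 × 0.3173) / (2.14 − 0.222) = ln(3.059) / 1.918 = 1.118/1.918 = 0.5829 d.
D_c = (k_1/k_a) L₀ e^(−k_1 t_c) = (0.222/2.14) × 51.0 × e^(−0.222×0.5829) = 0.1037 × 51.0 × 0.8786 = 4.648 mg/L.
Minimum DO = C_s − D_c = 9.71 − 4.648 = 5.062 mg/L.

t_c ≈ 0.583 d; D_c ≈ 4.65 mg/L; min DO ≈ 5.06 mg/L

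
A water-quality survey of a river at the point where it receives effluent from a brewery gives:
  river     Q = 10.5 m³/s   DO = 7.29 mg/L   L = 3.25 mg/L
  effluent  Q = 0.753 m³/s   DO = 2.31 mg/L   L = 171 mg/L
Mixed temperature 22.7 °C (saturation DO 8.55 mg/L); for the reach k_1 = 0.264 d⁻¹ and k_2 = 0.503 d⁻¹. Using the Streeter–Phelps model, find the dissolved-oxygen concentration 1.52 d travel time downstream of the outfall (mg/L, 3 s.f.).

Mixed DO = (10.5×7.29 + 0.753×2.31)/(10.5+0.753) = 78.28/11.25 = 6.957 mg/L.
Mixed L₀ = (10.5×3.25 + 0.753×171)/(11.25) = 162.9/11.25 = 14.48 mg/L.
Initial deficit D₀ = C_s − DO₀ = 8.55 − 6.957 = 1.593 mg/L.
D(1.52) = [0.264×14.48/(0.503−0.264)](e^(−0.264×1.52) − e^(−0.503×1.52)) + 1.593 e^(−0.503×1.52)
= 15.99 × (0.6695 − 0.4655) + 1.593 × 0.4655 = 4.002 mg/L.
DO = 8.55 − 4.002 = 4.548 mg/L.

DO ≈ 4.55 mg/L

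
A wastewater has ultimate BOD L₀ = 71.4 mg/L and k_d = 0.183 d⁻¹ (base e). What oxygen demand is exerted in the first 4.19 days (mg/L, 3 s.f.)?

y ≈ 38.2 mg/L

y_t = L₀(1 − e^(−k_d t)) = 71.4 × (1 − e^(−0.183×4.19))
= 71.4 × (1 − 0.4645) = 71.4 × 0.5355 = 38.23 mg/L.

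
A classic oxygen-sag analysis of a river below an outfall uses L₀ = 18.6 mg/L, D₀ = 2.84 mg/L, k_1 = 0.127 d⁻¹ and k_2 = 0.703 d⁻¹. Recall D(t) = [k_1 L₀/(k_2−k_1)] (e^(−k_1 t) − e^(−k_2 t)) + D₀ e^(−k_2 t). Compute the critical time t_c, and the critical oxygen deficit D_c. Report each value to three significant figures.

t_c = [1/(k_2−k_1)] ln[(k_2/k_1)(1 − D₀(k_2−k_1)/(k_1 L₀))]
= [1/(0.703−0.127)] ln[(0.703/0.127)(1 − 2.84×0.5760/(0.127×18.6))]
= (1/0.5760) ln[5.535 × 0.3075] = 1.736 × ln(1.702) = 1.736 × 0.5319 = 0.9234 d.
L(t_c) = L₀ e^(−k_1 t_c) = 18.6 × 0.8893 = 16.54 mg/L, and at the critical point k_2 D_c = k_1 L, so D_c = (0.127/0.703) × 16.54 = 2.988 mg/L.

t_c ≈ 0.923 d; D_c ≈ 2.99 mg/L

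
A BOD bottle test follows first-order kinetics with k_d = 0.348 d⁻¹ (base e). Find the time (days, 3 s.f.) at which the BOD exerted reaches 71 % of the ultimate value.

y/L₀ = 1 − e^(−k_d t) = 0.71 ⇒ e^(−k_d t) = 0.290
t = −ln(0.290) / 0.348 = 1.238 / 0.348 = 3.557 d.

t ≈ 3.56 d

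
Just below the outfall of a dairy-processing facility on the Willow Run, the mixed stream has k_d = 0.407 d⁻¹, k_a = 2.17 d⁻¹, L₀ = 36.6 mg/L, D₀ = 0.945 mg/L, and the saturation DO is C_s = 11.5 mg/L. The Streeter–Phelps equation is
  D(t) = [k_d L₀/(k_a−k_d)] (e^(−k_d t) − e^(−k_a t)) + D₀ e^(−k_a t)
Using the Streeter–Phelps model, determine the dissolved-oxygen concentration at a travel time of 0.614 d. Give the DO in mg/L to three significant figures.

DO ≈ 6.90 mg/L

k_d L₀/(k_a−k_d) = 0.407×36.6/(2.17−0.407) = 14.90/1.763 = 8.449 mg/L.
e^(−k_d t) = e^(−0.407×0.6140) = 0.7789; e^(−k_a t) = e^(−2.17×0.6140) = 0.2638.
D = 8.449 × (0.7789 − 0.2638) + 0.945 × 0.2638 = 4.352 + 0.2493 = 4.601 mg/L.
DO = C_s − D = 11.5 − 4.601 = 6.899 mg/L.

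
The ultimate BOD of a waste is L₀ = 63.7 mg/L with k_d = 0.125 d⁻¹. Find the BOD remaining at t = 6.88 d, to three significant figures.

L ≈ 27.0 mg/L

L_t = L₀ e^(−k_d t) = 63.7 × e^(−0.125×6.88) = 63.7 × 0.4232 = 26.96 mg/L.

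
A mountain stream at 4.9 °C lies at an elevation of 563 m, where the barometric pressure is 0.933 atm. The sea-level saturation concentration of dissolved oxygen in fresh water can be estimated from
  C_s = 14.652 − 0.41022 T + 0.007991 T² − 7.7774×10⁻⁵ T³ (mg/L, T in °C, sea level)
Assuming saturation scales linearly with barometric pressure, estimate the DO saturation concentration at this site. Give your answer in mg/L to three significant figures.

At sea level: C_s = 14.652 − 0.41022×4.9 + 0.007991×4.9² − 7.7774×10⁻⁵×4.9³ = 12.82 mg/L.
Pressure correction: C_s' = 12.82 × 0.933 = 11.97 mg/L.

C_s ≈ 12.0 mg/L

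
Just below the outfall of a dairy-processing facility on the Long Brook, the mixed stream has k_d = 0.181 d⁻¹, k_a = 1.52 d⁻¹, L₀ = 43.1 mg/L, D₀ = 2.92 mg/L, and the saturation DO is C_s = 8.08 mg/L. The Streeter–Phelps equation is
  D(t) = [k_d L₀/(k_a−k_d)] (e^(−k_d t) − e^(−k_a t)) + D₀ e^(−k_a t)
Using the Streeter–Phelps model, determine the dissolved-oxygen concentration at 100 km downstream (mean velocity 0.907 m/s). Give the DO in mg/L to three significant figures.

DO ≈ 3.87 mg/L

Travel time t = x/v = 100 km / (0.907 m/s) = 100000 m / 0.907 m/s = 110300 s = 1.276 d.
k_d L₀/(k_a−k_d) = 0.181×43.1/(1.52−0.181) = 7.801/1.339 = 5.826 mg/L.
e^(−k_d t) = e^(−0.181×1.276) = 0.7938; e^(−k_a t) = e^(−1.52×1.276) = 0.1438.
D = 5.826 × (0.7938 − 0.1438) + 2.92 × 0.1438 = 3.787 + 0.4198 = 4.207 mg/L.
DO = C_s − D = 8.08 − 4.207 = 3.873 mg/L.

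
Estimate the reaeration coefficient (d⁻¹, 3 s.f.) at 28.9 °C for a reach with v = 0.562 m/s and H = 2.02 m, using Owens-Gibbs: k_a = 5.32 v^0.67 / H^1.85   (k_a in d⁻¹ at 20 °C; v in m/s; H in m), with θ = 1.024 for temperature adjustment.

k_a ≈ 1.22 d⁻¹

k_a(20) = 5.32 × 0.562^0.67 / 2.02^1.85 = 5.32 × 0.6797 / 3.672 = 0.9848 d⁻¹.
k_a(28.9) = 0.9848 × 1.024^(28.9−20) = 0.9848 × 1.235 = 1.216 d⁻¹.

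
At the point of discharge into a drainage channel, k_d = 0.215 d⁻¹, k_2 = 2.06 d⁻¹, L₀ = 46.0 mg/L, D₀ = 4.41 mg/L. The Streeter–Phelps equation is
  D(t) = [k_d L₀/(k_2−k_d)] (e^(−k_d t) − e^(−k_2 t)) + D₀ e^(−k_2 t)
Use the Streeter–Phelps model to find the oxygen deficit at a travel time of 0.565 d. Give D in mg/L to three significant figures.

k_d L₀/(k_2−k_d) = 0.215×46.0/(2.06−0.215) = 9.890/1.845 = 5.360 mg/L.
e^(−k_d t) = e^(−0.215×0.5650) = 0.8856; e^(−k_2 t) = e^(−2.06×0.5650) = 0.3123.
D = 5.360 × (0.8856 − 0.3123) + 4.41 × 0.3123 = 3.073 + 1.377 = 4.450 mg/L.

D ≈ 4.45 mg/L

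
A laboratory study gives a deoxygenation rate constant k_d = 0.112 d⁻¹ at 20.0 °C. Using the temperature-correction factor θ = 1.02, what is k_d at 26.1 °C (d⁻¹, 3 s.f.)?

k_d ≈ 0.126 d⁻¹

k_d(T₂) = k_d(T₁) · θ^(T₂−T₁) = 0.112 × 1.02^(26.1−20.0)
= 0.112 × 1.02^6.10 = 0.112 × 1.128 = 0.1264 d⁻¹.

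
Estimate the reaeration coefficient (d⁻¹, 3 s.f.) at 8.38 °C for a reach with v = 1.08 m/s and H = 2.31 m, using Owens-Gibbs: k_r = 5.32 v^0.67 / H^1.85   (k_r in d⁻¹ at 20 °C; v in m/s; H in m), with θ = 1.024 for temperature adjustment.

k_r ≈ 0.904 d⁻¹

k_r(20) = 5.32 × 1.08^0.67 / 2.31^1.85 = 5.32 × 1.053 / 4.706 = 1.190 d⁻¹.
k_r(8.38) = 1.190 × 1.024^(8.38−20) = 1.190 × 0.7591 = 0.9035 d⁻¹.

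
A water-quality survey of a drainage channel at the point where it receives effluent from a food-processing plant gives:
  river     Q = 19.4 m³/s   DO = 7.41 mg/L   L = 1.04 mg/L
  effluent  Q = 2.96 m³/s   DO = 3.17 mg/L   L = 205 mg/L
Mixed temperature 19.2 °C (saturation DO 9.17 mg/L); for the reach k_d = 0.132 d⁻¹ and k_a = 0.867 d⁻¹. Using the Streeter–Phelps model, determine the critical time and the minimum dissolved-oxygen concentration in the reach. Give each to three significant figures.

Mixed DO = (19.4×7.41 + 2.96×3.17)/(19.4+2.96) = 153.1/22.36 = 6.849 mg/L.
Mixed L₀ = (19.4×1.04 + 2.96×205)/(22.36) = 627.0/22.36 = 28.04 mg/L.
Initial deficit D₀ = C_s − DO₀ = 9.17 − 6.849 = 2.321 mg/L.
t_c = (1/0.7350) ln[(0.867/0.132)(1 − 2.321×0.7350/(0.132×28.04))] = 1.361 × ln(3.541) = 1.720 d.
D_c = (0.132/0.867) × 28.04 × e^(−0.132×1.720) = 0.1522 × 28.04 × 0.7969 = 3.402 mg/L.
Minimum DO = 9.17 − 3.402 = 5.768 mg/L.

t_c ≈ 1.72 d; minimum DO ≈ 5.77 mg/L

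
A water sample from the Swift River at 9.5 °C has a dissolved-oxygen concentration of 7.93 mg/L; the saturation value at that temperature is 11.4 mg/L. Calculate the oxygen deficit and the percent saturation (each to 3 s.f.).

D = C_s − C = 11.4 − 7.93 = 3.47 mg/L.
% saturation = 7.93/11.4 × 100 = 69.6 %.

D ≈ 3.47 mg/L; 69.6 % saturation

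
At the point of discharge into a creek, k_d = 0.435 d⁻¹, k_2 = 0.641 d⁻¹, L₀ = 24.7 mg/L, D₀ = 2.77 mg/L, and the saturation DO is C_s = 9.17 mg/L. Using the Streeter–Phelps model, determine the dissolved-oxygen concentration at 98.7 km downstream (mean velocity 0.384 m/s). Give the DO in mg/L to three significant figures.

Travel time t = x/v = 98.7 km / (0.384 m/s) = 98700 m / 0.384 m/s = 257000 s = 2.975 d.
k_d L₀/(k_2−k_d) = 0.435×24.7/(0.641−0.435) = 10.74/0.2060 = 52.16 mg/L.
e^(−k_d t) = e^(−0.435×2.975) = 0.2741; e^(−k_2 t) = e^(−0.641×2.975) = 0.1485.
D = 52.16 × (0.2741 − 0.1485) + 2.77 × 0.1485 = 6.552 + 0.4115 = 6.963 mg/L.
DO = C_s − D = 9.17 − 6.963 = 2.207 mg/L.

DO ≈ 2.21 mg/L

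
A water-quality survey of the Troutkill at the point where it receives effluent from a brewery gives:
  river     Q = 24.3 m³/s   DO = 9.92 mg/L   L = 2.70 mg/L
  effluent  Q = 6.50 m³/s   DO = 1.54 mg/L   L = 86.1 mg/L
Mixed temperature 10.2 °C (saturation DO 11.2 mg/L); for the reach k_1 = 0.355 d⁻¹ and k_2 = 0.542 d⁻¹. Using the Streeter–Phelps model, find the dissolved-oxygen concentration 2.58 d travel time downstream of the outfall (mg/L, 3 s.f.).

DO ≈ 4.54 mg/L

Mixed DO = (24.3×9.92 + 6.50×1.54)/(24.3+6.50) = 251.1/30.80 = 8.151 mg/L.
Mixed L₀ = (24.3×2.70 + 6.50×86.1)/(30.80) = 625.3/30.80 = 20.30 mg/L.
Initial deficit D₀ = C_s − DO₀ = 11.2 − 8.151 = 3.049 mg/L.
D(2.58) = [0.355×20.30/(0.542−0.355)](e^(−0.355×2.58) − e^(−0.542×2.58)) + 3.049 e^(−0.542×2.58)
= 38.54 × (0.4002 − 0.2470) + 3.049 × 0.2470 = 6.655 mg/L.
DO = 11.2 − 6.655 = 4.545 mg/L.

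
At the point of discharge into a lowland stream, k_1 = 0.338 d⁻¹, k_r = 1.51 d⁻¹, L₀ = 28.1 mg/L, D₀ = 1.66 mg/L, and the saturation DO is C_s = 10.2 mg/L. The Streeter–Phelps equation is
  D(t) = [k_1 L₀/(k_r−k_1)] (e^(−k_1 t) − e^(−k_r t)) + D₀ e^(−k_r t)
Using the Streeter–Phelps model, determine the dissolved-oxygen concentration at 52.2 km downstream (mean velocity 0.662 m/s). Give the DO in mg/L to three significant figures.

DO ≈ 5.87 mg/L

Travel time t = x/v = 52.2 km / (0.662 m/s) = 52200 m / 0.662 m/s = 78850 s = 0.9126 d.
k_1 L₀/(k_r−k_1) = 0.338×28.1/(1.51−0.338) = 9.498/1.172 = 8.104 mg/L.
e^(−k_1 t) = e^(−0.338×0.9126) = 0.7346; e^(−k_r t) = e^(−1.51×0.9126) = 0.2521.
D = 8.104 × (0.7346 − 0.2521) + 1.66 × 0.2521 = 3.910 + 0.4184 = 4.329 mg/L.
DO = C_s − D = 10.2 − 4.329 = 5.871 mg/L.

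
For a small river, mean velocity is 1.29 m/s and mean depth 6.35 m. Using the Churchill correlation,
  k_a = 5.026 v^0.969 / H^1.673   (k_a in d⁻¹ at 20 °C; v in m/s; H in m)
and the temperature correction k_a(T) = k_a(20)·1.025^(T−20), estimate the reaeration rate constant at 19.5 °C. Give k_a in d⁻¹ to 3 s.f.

k_a(20) = 5.026 × 1.29^0.969 / 6.35^1.673 = 5.026 × 1.280 / 22.03 = 0.2920 d⁻¹.
k_a(19.5) = 0.2920 × 1.025^(19.5−20) = 0.2920 × 0.9877 = 0.2884 d⁻¹.

k_a ≈ 0.288 d⁻¹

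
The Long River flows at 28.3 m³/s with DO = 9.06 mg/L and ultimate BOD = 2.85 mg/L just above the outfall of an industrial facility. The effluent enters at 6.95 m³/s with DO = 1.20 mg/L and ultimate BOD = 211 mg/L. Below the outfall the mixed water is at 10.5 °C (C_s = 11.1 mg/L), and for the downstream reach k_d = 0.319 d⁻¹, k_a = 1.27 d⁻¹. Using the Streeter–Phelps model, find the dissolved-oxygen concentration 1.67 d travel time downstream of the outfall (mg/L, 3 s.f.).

Mixed DO = (28.3×9.06 + 6.95×1.20)/(28.3+6.95) = 264.7/35.25 = 7.510 mg/L.
Mixed L₀ = (28.3×2.85 + 6.95×211)/(35.25) = 1547/35.25 = 43.89 mg/L.
Initial deficit D₀ = C_s − DO₀ = 11.1 − 7.510 = 3.590 mg/L.
D(1.67) = [0.319×43.89/(1.27−0.319)](e^(−0.319×1.67) − e^(−1.27×1.67)) + 3.590 e^(−1.27×1.67)
= 14.72 × (0.5870 − 0.1199) + 3.590 × 0.1199 = 7.307 mg/L.
DO = 11.1 − 7.307 = 3.793 mg/L.

DO ≈ 3.79 mg/L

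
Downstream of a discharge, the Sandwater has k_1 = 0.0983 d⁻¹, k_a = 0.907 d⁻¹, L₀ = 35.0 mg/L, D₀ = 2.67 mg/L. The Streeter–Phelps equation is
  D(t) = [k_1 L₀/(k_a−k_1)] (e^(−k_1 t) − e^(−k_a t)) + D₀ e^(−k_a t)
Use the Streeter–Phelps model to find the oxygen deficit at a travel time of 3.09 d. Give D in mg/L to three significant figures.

D ≈ 3.04 mg/L

k_1 L₀/(k_a−k_1) = 0.0983×35.0/(0.907−0.0983) = 3.441/0.8087 = 4.254 mg/L.
e^(−k_1 t) = e^(−0.0983×3.090) = 0.7380; e^(−k_a t) = e^(−0.907×3.090) = 0.06065.
D = 4.254 × (0.7380 − 0.06065) + 2.67 × 0.06065 = 2.882 + 0.1619 = 3.044 mg/L.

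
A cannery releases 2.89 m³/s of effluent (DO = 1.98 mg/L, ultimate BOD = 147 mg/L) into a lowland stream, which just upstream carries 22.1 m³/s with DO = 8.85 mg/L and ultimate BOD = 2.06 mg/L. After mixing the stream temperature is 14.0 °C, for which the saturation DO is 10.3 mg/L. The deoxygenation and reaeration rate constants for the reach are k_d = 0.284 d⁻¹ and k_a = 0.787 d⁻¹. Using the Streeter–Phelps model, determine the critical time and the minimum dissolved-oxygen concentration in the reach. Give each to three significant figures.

t_c ≈ 1.55 d; minimum DO ≈ 5.93 mg/L

Mixed DO = (22.1×8.85 + 2.89×1.98)/(22.1+2.89) = 201.3/24.99 = 8.056 mg/L.
Mixed L₀ = (22.1×2.06 + 2.89×147)/(24.99) = 470.4/24.99 = 18.82 mg/L.
Initial deficit D₀ = C_s − DO₀ = 10.3 − 8.056 = 2.244 mg/L.
t_c = (1/0.5030) ln[(0.787/0.284)(1 − 2.244×0.5030/(0.284×18.82))] = 1.988 × ln(2.186) = 1.555 d.
D_c = (0.284/0.787) × 18.82 × e^(−0.284×1.555) = 0.3609 × 18.82 × 0.6431 = 4.368 mg/L.
Minimum DO = 10.3 − 4.368 = 5.932 mg/L.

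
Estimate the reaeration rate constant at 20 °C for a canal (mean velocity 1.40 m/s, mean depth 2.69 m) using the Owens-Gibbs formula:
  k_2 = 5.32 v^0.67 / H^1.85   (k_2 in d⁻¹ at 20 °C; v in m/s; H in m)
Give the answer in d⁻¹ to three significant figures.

k_2 = 5.32 × 1.40^0.67 / 2.69^1.85 = 5.32 × 1.253 / 6.238 = 1.069 d⁻¹.

k_2 ≈ 1.07 d⁻¹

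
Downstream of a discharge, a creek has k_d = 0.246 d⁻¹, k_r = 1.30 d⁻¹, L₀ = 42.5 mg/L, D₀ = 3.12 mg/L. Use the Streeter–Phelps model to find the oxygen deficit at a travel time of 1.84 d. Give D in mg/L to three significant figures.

D ≈ 5.69 mg/L

k_d L₀/(k_r−k_d) = 0.246×42.5/(1.30−0.246) = 10.46/1.054 = 9.919 mg/L.
e^(−k_d t) = e^(−0.246×1.840) = 0.6359; e^(−k_r t) = e^(−1.30×1.840) = 0.09145.
D = 9.919 × (0.6359 − 0.09145) + 3.12 × 0.09145 = 5.401 + 0.2853 = 5.686 mg/L.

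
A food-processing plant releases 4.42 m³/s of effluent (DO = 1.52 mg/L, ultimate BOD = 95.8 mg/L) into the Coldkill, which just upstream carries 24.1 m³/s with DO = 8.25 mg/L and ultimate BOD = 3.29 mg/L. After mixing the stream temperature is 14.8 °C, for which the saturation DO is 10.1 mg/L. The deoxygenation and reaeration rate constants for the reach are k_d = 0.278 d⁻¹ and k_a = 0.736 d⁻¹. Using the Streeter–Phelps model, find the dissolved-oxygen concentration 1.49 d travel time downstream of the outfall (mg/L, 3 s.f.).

Mixed DO = (24.1×8.25 + 4.42×1.52)/(24.1+4.42) = 205.5/28.52 = 7.207 mg/L.
Mixed L₀ = (24.1×3.29 + 4.42×95.8)/(28.52) = 502.7/28.52 = 17.63 mg/L.
Initial deficit D₀ = C_s − DO₀ = 10.1 − 7.207 = 2.893 mg/L.
D(1.49) = [0.278×17.63/(0.736−0.278)](e^(−0.278×1.49) − e^(−0.736×1.49)) + 2.893 e^(−0.736×1.49)
= 10.70 × (0.6609 − 0.3340) + 2.893 × 0.3340 = 4.463 mg/L.
DO = 10.1 − 4.463 = 5.637 mg/L.

DO ≈ 5.64 mg/L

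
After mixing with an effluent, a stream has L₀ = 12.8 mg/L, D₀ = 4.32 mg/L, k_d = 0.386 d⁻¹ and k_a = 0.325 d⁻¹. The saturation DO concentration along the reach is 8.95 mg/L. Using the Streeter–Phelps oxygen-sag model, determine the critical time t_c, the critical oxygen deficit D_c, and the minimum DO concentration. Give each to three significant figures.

t_c ≈ 1.97 d; D_c ≈ 7.11 mg/L; min DO ≈ 1.84 mg/L

t_c = [1/(k_a−k_d)] ln[(k_a/k_d)(1 − D₀(k_a−k_d)/(k_d L₀))]
= [1/(0.325−0.386)] ln[(0.325/0.386)(1 − 4.32×-0.06100/(0.386×12.8))]
= (1/-0.06100) ln[0.8420 × 1.053] = -16.39 × ln(0.8869) = -16.39 × -0.1201 = 1.968 d.
L(t_c) = L₀ e^(−k_d t_c) = 12.8 × 0.4678 = 5.988 mg/L, and at the critical point k_a D_c = k_d L, so D_c = (0.386/0.325) × 5.988 = 7.112 mg/L.
Minimum DO = C_s − D_c = 8.95 − 7.112 = 1.838 mg/L.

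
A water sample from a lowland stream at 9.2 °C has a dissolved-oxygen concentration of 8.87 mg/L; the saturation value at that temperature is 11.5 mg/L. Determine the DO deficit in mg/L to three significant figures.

D ≈ 2.63 mg/L

D = C_s − C = 11.5 − 8.87 = 2.63 mg/L.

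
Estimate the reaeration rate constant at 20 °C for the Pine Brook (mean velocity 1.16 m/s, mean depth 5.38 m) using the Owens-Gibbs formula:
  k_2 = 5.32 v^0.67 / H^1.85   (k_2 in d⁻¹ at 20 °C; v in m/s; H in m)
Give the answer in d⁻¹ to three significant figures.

k_2 = 5.32 × 1.16^0.67 / 5.38^1.85 = 5.32 × 1.105 / 22.49 = 0.2613 d⁻¹.

k_2 ≈ 0.261 d⁻¹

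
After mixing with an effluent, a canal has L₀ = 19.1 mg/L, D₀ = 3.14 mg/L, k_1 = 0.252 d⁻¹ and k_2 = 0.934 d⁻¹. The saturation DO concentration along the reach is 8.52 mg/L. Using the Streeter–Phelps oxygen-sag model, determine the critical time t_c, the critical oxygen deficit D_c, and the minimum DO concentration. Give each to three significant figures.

t_c = [1/(k_2−k_1)] ln[(k_2/k_1)(1 − D₀(k_2−k_1)/(k_1 L₀))]
= [1/(0.934−0.252)] ln[(0.934/0.252)(1 − 3.14×0.6820/(0.252×19.1))]
= (1/0.6820) ln[3.706 × 0.5551] = 1.466 × ln(2.057) = 1.466 × 0.7214 = 1.058 d.
D_c = (k_1/k_2) L₀ e^(−k_1 t_c) = (0.252/0.934) × 19.1 × e^(−0.252×1.058) = 0.2698 × 19.1 × 0.7660 = 3.947 mg/L.
Minimum DO = C_s − D_c = 8.52 − 3.947 = 4.573 mg/L.

t_c ≈ 1.06 d; D_c ≈ 3.95 mg/L; min DO ≈ 4.57 mg/L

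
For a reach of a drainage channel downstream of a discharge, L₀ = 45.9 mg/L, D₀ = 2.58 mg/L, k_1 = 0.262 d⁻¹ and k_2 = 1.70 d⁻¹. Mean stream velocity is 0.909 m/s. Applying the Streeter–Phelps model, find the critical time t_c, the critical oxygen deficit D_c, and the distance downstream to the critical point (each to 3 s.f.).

With k_2/k_1 = 6.489 and 1 − D₀(k_2−k_1)/(k_1 L₀) = 0.6915,
t_c = ln(6.489 × 0.6915) / (1.70 − 0.262) = ln(4.487) / 1.438 = 1.501/1.438 = 1.044 d.
D_c = (k_1/k_2) L₀ e^(−k_1 t_c) = (0.262/1.70) × 45.9 × e^(−0.262×1.044) = 0.1541 × 45.9 × 0.7607 = 5.381 mg/L.
x_c = v t_c = 0.909 m/s × 1.044 d × 86400 s/d = 81990 m ≈ 82.0 km.

t_c ≈ 1.04 d; D_c ≈ 5.38 mg/L; x_c ≈ 82.0 km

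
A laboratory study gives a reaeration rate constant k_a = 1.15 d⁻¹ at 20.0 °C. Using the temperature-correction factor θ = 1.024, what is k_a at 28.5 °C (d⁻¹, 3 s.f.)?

k_a(T₂) = k_a(T₁) · θ^(T₂−T₁) = 1.15 × 1.024^(28.5−20.0)
= 1.15 × 1.024^8.50 = 1.15 × 1.223 = 1.407 d⁻¹.

k_a ≈ 1.41 d⁻¹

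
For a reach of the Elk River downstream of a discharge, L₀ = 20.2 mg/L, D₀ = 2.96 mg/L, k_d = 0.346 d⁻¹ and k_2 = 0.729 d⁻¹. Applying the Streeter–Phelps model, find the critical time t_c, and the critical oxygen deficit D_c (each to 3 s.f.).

At the critical point dD/dt = 0, so k_d L₀ e^(−k_d t) = k_2 D. Substituting D(t) from the Streeter–Phelps equation and solving for t gives
t_c = ln[(k_2/k_d)(1 − D₀(k_2−k_d)/(k_d L₀))] / (k_2−k_d).
Here k_2−k_d = 0.3830 d⁻¹ and 1 − D₀(k_2−k_d)/(k_d L₀) = 1 − 2.96×0.3830/(0.346×20.2) = 0.8378, so
t_c = ln(2.107 × 0.8378) / 0.3830 = 0.5683 / 0.3830 = 1.484 d.
D_c = (k_d/k_2) L₀ e^(−k_d t_c) = (0.346/0.729) × 20.2 × e^(−0.346×1.484) = 0.4746 × 20.2 × 0.5985 = 5.738 mg/L.

t_c ≈ 1.48 d; D_c ≈ 5.74 mg/L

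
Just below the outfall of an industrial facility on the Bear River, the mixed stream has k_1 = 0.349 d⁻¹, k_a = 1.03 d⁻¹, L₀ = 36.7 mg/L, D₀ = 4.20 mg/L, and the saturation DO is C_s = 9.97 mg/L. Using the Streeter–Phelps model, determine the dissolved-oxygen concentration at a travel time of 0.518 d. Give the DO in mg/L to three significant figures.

DO ≈ 2.84 mg/L

k_1 L₀/(k_a−k_1) = 0.349×36.7/(1.03−0.349) = 12.81/0.6810 = 18.81 mg/L.
e^(−k_1 t) = e^(−0.349×0.5180) = 0.8346; e^(−k_a t) = e^(−1.03×0.5180) = 0.5865.
D = 18.81 × (0.8346 − 0.5865) + 4.20 × 0.5865 = 4.666 + 2.463 = 7.130 mg/L.
DO = C_s − D = 9.97 − 7.130 = 2.840 mg/L.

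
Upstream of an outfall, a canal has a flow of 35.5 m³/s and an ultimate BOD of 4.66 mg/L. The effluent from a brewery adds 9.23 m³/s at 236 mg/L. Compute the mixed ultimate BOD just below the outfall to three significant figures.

52.4 mg/L

Flow-weighted mixing: C = (Q_r C_r + Q_w C_w)/(Q_r + Q_w)
= (35.5×4.66 + 9.23×236)/(35.5 + 9.23) = 2344/44.73 = 52.40 mg/L.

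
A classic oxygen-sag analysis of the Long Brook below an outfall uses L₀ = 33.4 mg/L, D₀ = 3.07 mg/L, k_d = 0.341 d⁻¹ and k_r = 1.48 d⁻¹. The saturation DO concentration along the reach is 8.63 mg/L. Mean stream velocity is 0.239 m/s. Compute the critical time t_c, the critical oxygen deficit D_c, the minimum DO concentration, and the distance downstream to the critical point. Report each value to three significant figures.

With k_r/k_d = 4.340 and 1 − D₀(k_r−k_d)/(k_d L₀) = 0.6930,
t_c = ln(4.340 × 0.6930) / (1.48 − 0.341) = ln(3.008) / 1.139 = 1.101/1.139 = 0.9668 d.
D_c = (k_d/k_r) L₀ e^(−k_d t_c) = (0.341/1.48) × 33.4 × e^(−0.341×0.9668) = 0.2304 × 33.4 × 0.7192 = 5.534 mg/L.
Minimum DO = C_s − D_c = 8.63 − 5.534 = 3.096 mg/L.
x_c = v t_c = 0.239 m/s × 0.9668 d × 86400 s/d = 19960 m ≈ 20.0 km.

t_c ≈ 0.967 d; D_c ≈ 5.53 mg/L; min DO ≈ 3.10 mg/L; x_c ≈ 20.0 km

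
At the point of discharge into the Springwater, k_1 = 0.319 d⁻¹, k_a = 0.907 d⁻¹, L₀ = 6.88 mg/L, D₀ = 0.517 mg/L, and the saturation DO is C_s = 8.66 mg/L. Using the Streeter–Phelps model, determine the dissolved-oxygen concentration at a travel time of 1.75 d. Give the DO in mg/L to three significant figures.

k_1 L₀/(k_a−k_1) = 0.319×6.88/(0.907−0.319) = 2.195/0.5880 = 3.733 mg/L.
e^(−k_1 t) = e^(−0.319×1.750) = 0.5722; e^(−k_a t) = e^(−0.907×1.750) = 0.2045.
D = 3.733 × (0.5722 − 0.2045) + 0.517 × 0.2045 = 1.373 + 0.1057 = 1.478 mg/L.
DO = C_s − D = 8.66 − 1.478 = 7.182 mg/L.

DO ≈ 7.18 mg/L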